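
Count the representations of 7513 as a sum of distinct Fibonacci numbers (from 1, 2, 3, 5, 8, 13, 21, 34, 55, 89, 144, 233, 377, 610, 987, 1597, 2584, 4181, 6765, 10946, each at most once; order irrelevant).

27

7513 = 6765+610+89+34+13+2 = 6765+610+89+34+8+5+2 = 6765+377+233+89+34+13+2 = 4181+2584+610+89+34+13+2 = 6765+610+89+21+13+8+5+2 = … (22 more), for 27 in all.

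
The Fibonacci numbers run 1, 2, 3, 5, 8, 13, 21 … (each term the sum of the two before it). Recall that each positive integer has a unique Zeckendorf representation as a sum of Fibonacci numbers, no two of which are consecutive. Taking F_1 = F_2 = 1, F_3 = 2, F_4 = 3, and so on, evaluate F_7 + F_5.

18

F_7 + F_5 = 13 + 5 = 18.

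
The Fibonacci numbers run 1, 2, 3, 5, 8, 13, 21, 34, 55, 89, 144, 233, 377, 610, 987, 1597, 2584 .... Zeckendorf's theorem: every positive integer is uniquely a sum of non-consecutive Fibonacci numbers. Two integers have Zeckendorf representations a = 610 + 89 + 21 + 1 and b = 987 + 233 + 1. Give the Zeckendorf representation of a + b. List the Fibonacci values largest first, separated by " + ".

1597 + 233 + 89 + 21 + 2

The two numbers are 721 and 1221, so their sum is 1942.
1597 ≤ 1942 < 2584, so take 1597; remainder 345
233 ≤ 345 < 377, so take 233; remainder 112
89 ≤ 112 < 144, so take 89; remainder 23
21 ≤ 23 < 34, so take 21; remainder 2
2 ≤ 2 < 3, so take 2; remainder 0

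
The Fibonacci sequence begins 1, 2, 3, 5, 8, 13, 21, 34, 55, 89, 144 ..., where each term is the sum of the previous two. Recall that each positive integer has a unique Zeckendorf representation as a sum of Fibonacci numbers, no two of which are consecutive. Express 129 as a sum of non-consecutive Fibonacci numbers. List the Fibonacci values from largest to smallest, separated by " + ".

Repeatedly subtract the largest Fibonacci number that fits:
89 ≤ 129 < 144, so take 89; remainder 40
34 ≤ 40 < 55, so take 34; remainder 6
5 ≤ 6 < 8, so take 5; remainder 1
1 ≤ 1 < 2, so take 1; remainder 0
So 129 = 89 + 34 + 5 + 1, with no two terms consecutive in the sequence.

89 + 34 + 5 + 1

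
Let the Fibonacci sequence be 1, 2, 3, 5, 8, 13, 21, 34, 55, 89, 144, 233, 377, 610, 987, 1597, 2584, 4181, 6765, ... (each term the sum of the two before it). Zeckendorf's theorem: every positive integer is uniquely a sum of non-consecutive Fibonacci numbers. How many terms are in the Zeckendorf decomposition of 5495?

Greedy algorithm:
5495: greatest Fibonacci not exceeding it is 4181, leaving 1314
1314: greatest Fibonacci not exceeding it is 987, leaving 327
327: greatest Fibonacci not exceeding it is 233, leaving 94
94: greatest Fibonacci not exceeding it is 89, leaving 5
5: greatest Fibonacci not exceeding it is 5, leaving 0
5495 = 4181 + 987 + 233 + 89 + 5, which has 5 terms.

5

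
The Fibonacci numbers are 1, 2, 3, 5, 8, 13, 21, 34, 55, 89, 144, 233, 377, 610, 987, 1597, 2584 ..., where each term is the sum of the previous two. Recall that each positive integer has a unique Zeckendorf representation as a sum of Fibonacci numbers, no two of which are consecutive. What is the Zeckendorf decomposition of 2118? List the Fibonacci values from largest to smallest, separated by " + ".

1597 + 377 + 144

subtract 1597 from 2118: 521 remains
subtract 377 from 521: 144 remains
subtract 144 from 144: 0 remains
So 2118 = 1597 + 377 + 144, with no two terms consecutive in the sequence.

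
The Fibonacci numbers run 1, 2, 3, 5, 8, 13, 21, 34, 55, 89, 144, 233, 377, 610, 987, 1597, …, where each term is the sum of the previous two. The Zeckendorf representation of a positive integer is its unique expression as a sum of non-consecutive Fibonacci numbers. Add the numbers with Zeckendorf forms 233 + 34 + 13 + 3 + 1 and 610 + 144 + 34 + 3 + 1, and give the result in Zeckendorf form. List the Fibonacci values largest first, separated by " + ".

987 + 89

The two numbers are 284 and 792, so their sum is 1076.
Greedily peel off the largest Fibonacci term at each step:
987 ≤ 1076 < 1597, so take 987; remainder 89
89 ≤ 89 < 144, so take 89; remainder 0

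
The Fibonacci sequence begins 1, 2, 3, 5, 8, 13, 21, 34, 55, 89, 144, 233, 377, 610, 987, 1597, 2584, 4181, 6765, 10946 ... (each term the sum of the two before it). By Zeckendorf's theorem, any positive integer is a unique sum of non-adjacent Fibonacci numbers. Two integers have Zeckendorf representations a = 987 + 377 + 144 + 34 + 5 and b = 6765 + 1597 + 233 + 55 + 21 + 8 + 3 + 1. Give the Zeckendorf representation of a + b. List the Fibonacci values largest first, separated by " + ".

The two numbers are 1547 and 8683, so their sum is 10230.
Greedy algorithm:
6765 ≤ 10230 < 10946, so take 6765; remainder 3465
2584 ≤ 3465 < 4181, so take 2584; remainder 881
610 ≤ 881 < 987, so take 610; remainder 271
233 ≤ 271 < 377, so take 233; remainder 38
34 ≤ 38 < 55, so take 34; remainder 4
3 ≤ 4 < 5, so take 3; remainder 1
1 ≤ 1 < 2, so take 1; remainder 0

6765 + 2584 + 610 + 233 + 34 + 3 + 1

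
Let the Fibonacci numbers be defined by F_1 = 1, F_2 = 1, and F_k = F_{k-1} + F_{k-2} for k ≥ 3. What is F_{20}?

6765

Iterating the recurrence up to F_{13} = 233 and F_{12} = 144:
F_{14} = F_{13} + F_{12} = 233 + 144 = 377
F_{15} = F_{14} + F_{13} = 377 + 233 = 610
F_{16} = F_{15} + F_{14} = 610 + 377 = 987
F_{17} = F_{16} + F_{15} = 987 + 610 = 1597
F_{18} = F_{17} + F_{16} = 1597 + 987 = 2584
F_{19} = F_{18} + F_{17} = 2584 + 1597 = 4181
F_{20} = F_{19} + F_{18} = 4181 + 2584 = 6765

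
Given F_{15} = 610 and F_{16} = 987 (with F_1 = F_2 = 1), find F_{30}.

832040

By the doubling identity F_{2k} = F_k(2F_{k+1} − F_k): F_{30} = 610·(2·987 − 610) = 610·1364 = 832040.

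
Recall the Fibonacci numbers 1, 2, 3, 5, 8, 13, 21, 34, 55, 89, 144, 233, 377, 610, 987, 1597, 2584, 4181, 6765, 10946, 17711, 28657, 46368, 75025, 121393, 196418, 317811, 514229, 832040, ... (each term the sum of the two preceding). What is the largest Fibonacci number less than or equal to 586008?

514229 ≤ 586008 < 832040, so the largest Fibonacci number not exceeding 586008 is 514229.

514229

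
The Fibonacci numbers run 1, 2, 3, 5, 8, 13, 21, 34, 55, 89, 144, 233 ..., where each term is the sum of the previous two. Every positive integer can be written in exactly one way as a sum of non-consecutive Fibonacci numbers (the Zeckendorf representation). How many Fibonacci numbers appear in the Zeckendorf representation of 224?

Greedy algorithm:
take 144 (≤ 224); 224 − 144 = 80
take 55 (≤ 80); 80 − 55 = 25
take 21 (≤ 25); 25 − 21 = 4
take 3 (≤ 4); 4 − 3 = 1
take 1 (≤ 1); 1 − 1 = 0
224 = 144 + 55 + 21 + 3 + 1, which has 5 terms.

5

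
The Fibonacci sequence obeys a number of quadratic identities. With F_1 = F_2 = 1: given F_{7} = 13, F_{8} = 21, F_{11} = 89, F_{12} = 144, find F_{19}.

By the addition formula F_{m+n} = F_m F_{n+1} + F_{m−1} F_n with m=8, n=11: F_{19} = 21·144 + 13·89 = 3024 + 1157 = 4181.

4181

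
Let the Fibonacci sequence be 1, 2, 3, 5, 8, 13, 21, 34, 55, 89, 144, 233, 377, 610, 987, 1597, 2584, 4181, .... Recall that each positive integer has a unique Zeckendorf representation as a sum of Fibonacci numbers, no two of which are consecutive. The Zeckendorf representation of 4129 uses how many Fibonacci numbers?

6

Repeatedly subtract the largest Fibonacci number that fits:
subtract 2584 from 4129: 1545 remains
subtract 987 from 1545: 558 remains
subtract 377 from 558: 181 remains
subtract 144 from 181: 37 remains
subtract 34 from 37: 3 remains
subtract 3 from 3: 0 remains
4129 = 2584 + 987 + 377 + 144 + 34 + 3, which has 6 terms.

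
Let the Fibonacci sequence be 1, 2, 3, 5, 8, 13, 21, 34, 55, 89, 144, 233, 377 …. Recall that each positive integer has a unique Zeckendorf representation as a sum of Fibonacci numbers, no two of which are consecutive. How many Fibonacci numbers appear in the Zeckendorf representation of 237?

Greedily peel off the largest Fibonacci term at each step:
largest Fibonacci ≤ 237 is 233; 237 − 233 = 4
largest Fibonacci ≤ 4 is 3; 4 − 3 = 1
largest Fibonacci ≤ 1 is 1; 1 − 1 = 0
237 = 233 + 3 + 1, which has 3 terms.

3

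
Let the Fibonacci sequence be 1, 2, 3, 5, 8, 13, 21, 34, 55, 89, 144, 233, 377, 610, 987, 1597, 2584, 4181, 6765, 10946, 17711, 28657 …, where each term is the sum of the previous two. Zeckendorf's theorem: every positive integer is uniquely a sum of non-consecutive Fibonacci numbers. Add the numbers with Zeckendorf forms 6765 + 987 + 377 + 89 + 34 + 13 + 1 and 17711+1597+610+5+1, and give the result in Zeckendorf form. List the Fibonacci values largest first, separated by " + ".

The two numbers are 8266 and 19924, so their sum is 28190.
take 17711 (≤ 28190); 28190 − 17711 = 10479
take 6765 (≤ 10479); 10479 − 6765 = 3714
take 2584 (≤ 3714); 3714 − 2584 = 1130
take 987 (≤ 1130); 1130 − 987 = 143
take 89 (≤ 143); 143 − 89 = 54
take 34 (≤ 54); 54 − 34 = 20
take 13 (≤ 20); 20 − 13 = 7
take 5 (≤ 7); 7 − 5 = 2
take 2 (≤ 2); 2 − 2 = 0

17711 + 6765 + 2584 + 987 + 89 + 34 + 13 + 5 + 2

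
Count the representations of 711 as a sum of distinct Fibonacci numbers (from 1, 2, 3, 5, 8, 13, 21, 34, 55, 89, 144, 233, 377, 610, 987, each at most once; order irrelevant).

8

711 = 610+89+8+3+1 = 610+55+34+8+3+1 = 377+233+89+8+3+1 = … (5 more), for 8 in all.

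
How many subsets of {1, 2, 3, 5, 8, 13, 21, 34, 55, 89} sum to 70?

70 = 55+13+2 = 55+8+5+2 = 34+21+13+2 = 34+21+8+5+2 — 4 representations.

4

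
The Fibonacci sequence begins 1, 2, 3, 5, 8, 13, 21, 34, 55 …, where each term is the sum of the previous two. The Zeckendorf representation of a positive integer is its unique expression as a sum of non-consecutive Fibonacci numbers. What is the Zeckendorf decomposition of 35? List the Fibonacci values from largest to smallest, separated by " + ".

Greedily peel off the largest Fibonacci term at each step:
35: greatest Fibonacci not exceeding it is 34, leaving 1
1: greatest Fibonacci not exceeding it is 1, leaving 0
So 35 = 34 + 1, with no two terms consecutive in the sequence.

34 + 1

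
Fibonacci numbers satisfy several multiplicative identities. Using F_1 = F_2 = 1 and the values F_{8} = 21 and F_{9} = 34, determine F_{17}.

By F_{2k+1} = F_k² + F_{k+1}²: F_{17} = 21² + 34² = 441 + 1156 = 1597.

1597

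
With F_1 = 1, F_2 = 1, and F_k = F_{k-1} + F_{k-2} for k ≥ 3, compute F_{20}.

6765

Iterating the recurrence up to F_{13} = 233 and F_{12} = 144:
F_{14} = F_{13} + F_{12} = 233 + 144 = 377
F_{15} = F_{14} + F_{13} = 377 + 233 = 610
F_{16} = F_{15} + F_{14} = 610 + 377 = 987
F_{17} = F_{16} + F_{15} = 987 + 610 = 1597
F_{18} = F_{17} + F_{16} = 1597 + 987 = 2584
F_{19} = F_{18} + F_{17} = 2584 + 1597 = 4181
F_{20} = F_{19} + F_{18} = 4181 + 2584 = 6765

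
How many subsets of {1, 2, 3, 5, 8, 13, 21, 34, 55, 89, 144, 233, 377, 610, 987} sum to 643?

643 = 610+21+8+3+1 = 377+233+21+8+3+1 = 377+144+89+21+8+3+1 = 377+144+55+34+21+8+3+1 — 4 representations.

4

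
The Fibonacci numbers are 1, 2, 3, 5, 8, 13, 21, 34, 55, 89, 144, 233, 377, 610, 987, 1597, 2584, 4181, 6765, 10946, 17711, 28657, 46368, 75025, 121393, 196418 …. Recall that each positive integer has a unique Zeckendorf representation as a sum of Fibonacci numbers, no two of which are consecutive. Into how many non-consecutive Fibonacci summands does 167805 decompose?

5

Greedy algorithm:
largest Fibonacci ≤ 167805 is 121393; 167805 − 121393 = 46412
largest Fibonacci ≤ 46412 is 46368; 46412 − 46368 = 44
largest Fibonacci ≤ 44 is 34; 44 − 34 = 10
largest Fibonacci ≤ 10 is 8; 10 − 8 = 2
largest Fibonacci ≤ 2 is 2; 2 − 2 = 0
167805 = 121393 + 46368 + 34 + 8 + 2, which has 5 terms.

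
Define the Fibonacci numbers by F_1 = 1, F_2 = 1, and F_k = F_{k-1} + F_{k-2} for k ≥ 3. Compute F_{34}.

5702887

Iterating the recurrence up to F_{30} = 832040 and F_{29} = 514229:
F_{31} = F_{30} + F_{29} = 832040 + 514229 = 1346269
F_{32} = F_{31} + F_{30} = 1346269 + 832040 = 2178309
F_{33} = F_{32} + F_{31} = 2178309 + 1346269 = 3524578
F_{34} = F_{33} + F_{32} = 3524578 + 2178309 = 5702887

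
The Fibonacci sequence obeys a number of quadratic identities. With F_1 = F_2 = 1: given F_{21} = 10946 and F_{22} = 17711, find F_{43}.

By F_{2k+1} = F_k² + F_{k+1}²: F_{43} = 10946² + 17711² = 119814916 + 313679521 = 433494437.

433494437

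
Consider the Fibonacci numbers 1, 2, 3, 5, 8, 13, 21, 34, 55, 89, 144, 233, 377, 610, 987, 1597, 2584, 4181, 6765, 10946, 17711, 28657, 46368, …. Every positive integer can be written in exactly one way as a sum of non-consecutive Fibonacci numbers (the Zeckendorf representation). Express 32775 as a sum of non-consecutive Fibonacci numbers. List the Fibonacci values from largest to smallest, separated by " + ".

28657 + 2584 + 987 + 377 + 144 + 21 + 5

Greedily peel off the largest Fibonacci term at each step:
32775 − 28657 = 4118
4118 − 2584 = 1534
1534 − 987 = 547
547 − 377 = 170
170 − 144 = 26
26 − 21 = 5
5 − 5 = 0
So 32775 = 28657 + 2584 + 987 + 377 + 144 + 21 + 5, with no two terms consecutive in the sequence.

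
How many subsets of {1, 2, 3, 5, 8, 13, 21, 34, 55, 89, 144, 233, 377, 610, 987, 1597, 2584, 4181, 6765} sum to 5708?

Each representation comes from the Zeckendorf form by replacing some F_k with F_{k−1} + F_{k−2} where possible.
5708 = 4181+987+377+144+13+5+1 = 4181+987+377+144+13+3+2+1 = 4181+987+377+89+55+13+5+1 = 4181+987+377+144+8+5+3+2+1 = … (38 more), for 42 in all.

42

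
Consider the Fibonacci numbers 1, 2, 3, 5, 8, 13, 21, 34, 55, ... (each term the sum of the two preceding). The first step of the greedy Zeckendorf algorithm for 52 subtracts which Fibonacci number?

34

34 ≤ 52 < 55, so the largest Fibonacci number not exceeding 52 is 34.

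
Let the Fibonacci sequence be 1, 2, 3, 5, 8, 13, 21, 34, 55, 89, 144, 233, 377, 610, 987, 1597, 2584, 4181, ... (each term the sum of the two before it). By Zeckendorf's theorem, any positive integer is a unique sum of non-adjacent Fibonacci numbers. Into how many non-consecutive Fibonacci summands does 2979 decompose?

4

Greedy algorithm:
subtract 2584 from 2979: 395 remains
subtract 377 from 395: 18 remains
subtract 13 from 18: 5 remains
subtract 5 from 5: 0 remains
2979 = 2584 + 377 + 13 + 5, which has 4 terms.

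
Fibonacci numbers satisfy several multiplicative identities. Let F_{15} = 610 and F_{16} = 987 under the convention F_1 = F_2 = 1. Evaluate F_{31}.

By F_{2k+1} = F_k² + F_{k+1}²: F_{31} = 610² + 987² = 372100 + 974169 = 1346269.

1346269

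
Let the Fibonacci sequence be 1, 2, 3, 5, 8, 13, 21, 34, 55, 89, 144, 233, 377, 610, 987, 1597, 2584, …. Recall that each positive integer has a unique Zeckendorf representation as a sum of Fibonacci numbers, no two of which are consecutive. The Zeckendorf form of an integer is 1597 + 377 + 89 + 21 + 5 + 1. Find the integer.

2090

1597 + 377 + 89 + 21 + 5 + 1 = 2090.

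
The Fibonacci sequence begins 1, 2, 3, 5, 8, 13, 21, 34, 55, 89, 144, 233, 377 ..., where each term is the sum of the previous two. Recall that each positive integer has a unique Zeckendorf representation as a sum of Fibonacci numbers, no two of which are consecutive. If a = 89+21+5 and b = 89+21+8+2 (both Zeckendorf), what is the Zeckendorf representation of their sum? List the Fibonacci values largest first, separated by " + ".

233 + 2

The two numbers are 115 and 120, so their sum is 235.
Greedily peel off the largest Fibonacci term at each step:
233 ≤ 235 < 377, so take 233; remainder 2
2 ≤ 2 < 3, so take 2; remainder 0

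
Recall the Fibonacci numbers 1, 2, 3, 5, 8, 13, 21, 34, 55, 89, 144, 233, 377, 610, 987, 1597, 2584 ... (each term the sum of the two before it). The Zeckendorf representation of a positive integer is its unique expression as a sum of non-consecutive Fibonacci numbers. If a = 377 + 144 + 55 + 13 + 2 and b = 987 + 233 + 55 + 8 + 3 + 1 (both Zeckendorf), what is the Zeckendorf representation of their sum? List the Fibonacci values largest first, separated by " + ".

The two numbers are 591 and 1287, so their sum is 1878.
take 1597 (≤ 1878); 1878 − 1597 = 281
take 233 (≤ 281); 281 − 233 = 48
take 34 (≤ 48); 48 − 34 = 14
take 13 (≤ 14); 14 − 13 = 1
take 1 (≤ 1); 1 − 1 = 0

1597 + 233 + 34 + 13 + 1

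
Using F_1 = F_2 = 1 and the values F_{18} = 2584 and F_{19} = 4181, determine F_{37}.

24157817

By F_{2k+1} = F_k² + F_{k+1}²: F_{37} = 2584² + 4181² = 6677056 + 17480761 = 24157817.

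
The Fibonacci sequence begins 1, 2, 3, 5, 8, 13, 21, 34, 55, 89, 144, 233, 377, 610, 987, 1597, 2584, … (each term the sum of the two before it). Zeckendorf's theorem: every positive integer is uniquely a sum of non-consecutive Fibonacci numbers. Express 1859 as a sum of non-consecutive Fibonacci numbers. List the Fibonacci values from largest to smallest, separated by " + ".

Repeatedly subtract the largest Fibonacci number that fits:
largest Fibonacci ≤ 1859 is 1597; 1859 − 1597 = 262
largest Fibonacci ≤ 262 is 233; 262 − 233 = 29
largest Fibonacci ≤ 29 is 21; 29 − 21 = 8
largest Fibonacci ≤ 8 is 8; 8 − 8 = 0
So 1859 = 1597 + 233 + 21 + 8, with no two terms consecutive in the sequence.

1597 + 233 + 21 + 8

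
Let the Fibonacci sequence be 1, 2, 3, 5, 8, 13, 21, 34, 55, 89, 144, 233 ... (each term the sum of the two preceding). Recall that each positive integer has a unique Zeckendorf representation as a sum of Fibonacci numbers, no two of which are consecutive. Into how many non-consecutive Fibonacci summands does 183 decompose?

3

subtract 144 from 183: 39 remains
subtract 34 from 39: 5 remains
subtract 5 from 5: 0 remains
183 = 144 + 34 + 5, which has 3 terms.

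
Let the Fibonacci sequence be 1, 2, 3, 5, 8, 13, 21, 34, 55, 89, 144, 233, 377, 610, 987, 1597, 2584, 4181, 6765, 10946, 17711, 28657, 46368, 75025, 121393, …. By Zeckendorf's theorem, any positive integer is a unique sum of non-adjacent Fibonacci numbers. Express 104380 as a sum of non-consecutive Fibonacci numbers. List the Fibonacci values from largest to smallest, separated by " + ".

subtract 75025 from 104380: 29355 remains
subtract 28657 from 29355: 698 remains
subtract 610 from 698: 88 remains
subtract 55 from 88: 33 remains
subtract 21 from 33: 12 remains
subtract 8 from 12: 4 remains
subtract 3 from 4: 1 remains
subtract 1 from 1: 0 remains
So 104380 = 75025 + 28657 + 610 + 55 + 21 + 8 + 3 + 1, with no two terms consecutive in the sequence.

75025 + 28657 + 610 + 55 + 21 + 8 + 3 + 1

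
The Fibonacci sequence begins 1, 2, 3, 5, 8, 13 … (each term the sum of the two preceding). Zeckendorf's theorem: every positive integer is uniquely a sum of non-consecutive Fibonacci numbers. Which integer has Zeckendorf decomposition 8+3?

8+3 = 11.

11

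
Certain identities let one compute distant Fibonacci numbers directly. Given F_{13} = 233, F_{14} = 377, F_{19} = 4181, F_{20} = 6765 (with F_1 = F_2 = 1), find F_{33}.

By the addition formula F_{m+n} = F_m F_{n+1} + F_{m−1} F_n with m=14, n=19: F_{33} = 377·6765 + 233·4181 = 2550405 + 974173 = 3524578.

3524578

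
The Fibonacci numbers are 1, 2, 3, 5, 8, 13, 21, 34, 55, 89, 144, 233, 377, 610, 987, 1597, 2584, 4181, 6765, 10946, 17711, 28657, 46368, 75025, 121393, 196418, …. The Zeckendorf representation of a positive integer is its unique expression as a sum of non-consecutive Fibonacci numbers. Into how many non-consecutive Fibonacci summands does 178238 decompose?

9

largest Fibonacci ≤ 178238 is 121393; 178238 − 121393 = 56845
largest Fibonacci ≤ 56845 is 46368; 56845 − 46368 = 10477
largest Fibonacci ≤ 10477 is 6765; 10477 − 6765 = 3712
largest Fibonacci ≤ 3712 is 2584; 3712 − 2584 = 1128
largest Fibonacci ≤ 1128 is 987; 1128 − 987 = 141
largest Fibonacci ≤ 141 is 89; 141 − 89 = 52
largest Fibonacci ≤ 52 is 34; 52 − 34 = 18
largest Fibonacci ≤ 18 is 13; 18 − 13 = 5
largest Fibonacci ≤ 5 is 5; 5 − 5 = 0
178238 = 121393 + 46368 + 6765 + 2584 + 987 + 89 + 34 + 13 + 5, which has 9 terms.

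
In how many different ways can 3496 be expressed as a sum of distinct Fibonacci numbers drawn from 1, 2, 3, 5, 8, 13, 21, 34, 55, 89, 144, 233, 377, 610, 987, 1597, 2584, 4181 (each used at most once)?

36

3496 = 2584+610+233+55+13+1 = 2584+610+233+55+8+5+1 = 2584+610+233+34+21+13+1 = … (33 more), for 36 in all.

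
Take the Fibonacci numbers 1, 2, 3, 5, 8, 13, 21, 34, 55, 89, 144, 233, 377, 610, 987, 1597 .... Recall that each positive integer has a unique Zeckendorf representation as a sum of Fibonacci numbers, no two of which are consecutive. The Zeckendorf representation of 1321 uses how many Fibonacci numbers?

6

largest Fibonacci ≤ 1321 is 987; 1321 − 987 = 334
largest Fibonacci ≤ 334 is 233; 334 − 233 = 101
largest Fibonacci ≤ 101 is 89; 101 − 89 = 12
largest Fibonacci ≤ 12 is 8; 12 − 8 = 4
largest Fibonacci ≤ 4 is 3; 4 − 3 = 1
largest Fibonacci ≤ 1 is 1; 1 − 1 = 0
1321 = 987 + 233 + 89 + 8 + 3 + 1, which has 6 terms.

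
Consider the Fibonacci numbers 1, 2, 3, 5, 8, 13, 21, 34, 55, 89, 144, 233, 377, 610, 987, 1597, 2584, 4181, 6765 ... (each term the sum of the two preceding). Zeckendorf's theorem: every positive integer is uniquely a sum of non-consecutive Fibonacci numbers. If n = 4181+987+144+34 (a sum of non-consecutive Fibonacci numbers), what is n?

4181+987+144+34 = 5346.

5346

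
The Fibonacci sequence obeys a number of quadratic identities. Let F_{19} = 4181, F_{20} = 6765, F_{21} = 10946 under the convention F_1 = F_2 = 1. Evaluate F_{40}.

102334155

By the addition formula F_{m+n} = F_m F_{n+1} + F_{m−1} F_n with m=20, n=20: F_{40} = 6765·10946 + 4181·6765 = 74049690 + 28284465 = 102334155.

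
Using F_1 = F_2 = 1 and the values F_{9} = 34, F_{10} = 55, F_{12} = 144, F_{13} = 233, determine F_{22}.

17711

By the addition formula F_{m+n} = F_m F_{n+1} + F_{m−1} F_n with m=10, n=12: F_{22} = 55·233 + 34·144 = 12815 + 4896 = 17711.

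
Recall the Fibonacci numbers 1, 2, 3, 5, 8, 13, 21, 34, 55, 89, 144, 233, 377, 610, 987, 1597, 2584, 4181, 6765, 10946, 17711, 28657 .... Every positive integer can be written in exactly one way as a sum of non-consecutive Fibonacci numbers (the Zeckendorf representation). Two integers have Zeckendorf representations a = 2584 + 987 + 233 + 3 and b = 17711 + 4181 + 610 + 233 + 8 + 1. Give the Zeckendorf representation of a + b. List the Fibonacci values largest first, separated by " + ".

The two numbers are 3807 and 22744, so their sum is 26551.
Repeatedly subtract the largest Fibonacci number that fits:
subtract 17711 from 26551: 8840 remains
subtract 6765 from 8840: 2075 remains
subtract 1597 from 2075: 478 remains
subtract 377 from 478: 101 remains
subtract 89 from 101: 12 remains
subtract 8 from 12: 4 remains
subtract 3 from 4: 1 remains
subtract 1 from 1: 0 remains

17711 + 6765 + 1597 + 377 + 89 + 8 + 3 + 1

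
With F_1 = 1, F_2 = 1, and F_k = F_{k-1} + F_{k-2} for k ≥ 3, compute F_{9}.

F_{2} = F_{1} + F_{0} = 1 + 0 = 1
F_{3} = F_{2} + F_{1} = 1 + 1 = 2
F_{4} = F_{3} + F_{2} = 2 + 1 = 3
F_{5} = F_{4} + F_{3} = 3 + 2 = 5
F_{6} = F_{5} + F_{4} = 5 + 3 = 8
F_{7} = F_{6} + F_{5} = 8 + 5 = 13
F_{8} = F_{7} + F_{6} = 13 + 8 = 21
F_{9} = F_{8} + F_{7} = 21 + 13 = 34

34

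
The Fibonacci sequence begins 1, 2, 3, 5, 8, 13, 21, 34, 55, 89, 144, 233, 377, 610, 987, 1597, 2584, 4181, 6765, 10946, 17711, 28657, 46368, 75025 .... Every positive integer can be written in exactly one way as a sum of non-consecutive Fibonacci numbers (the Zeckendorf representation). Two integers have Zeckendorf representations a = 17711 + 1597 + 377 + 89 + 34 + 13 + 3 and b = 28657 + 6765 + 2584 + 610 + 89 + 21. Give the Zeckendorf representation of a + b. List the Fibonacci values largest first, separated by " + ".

The two numbers are 19824 and 38726, so their sum is 58550.
Repeatedly subtract the largest Fibonacci number that fits:
subtract 46368 from 58550: 12182 remains
subtract 10946 from 12182: 1236 remains
subtract 987 from 1236: 249 remains
subtract 233 from 249: 16 remains
subtract 13 from 16: 3 remains
subtract 3 from 3: 0 remains

46368 + 10946 + 987 + 233 + 13 + 3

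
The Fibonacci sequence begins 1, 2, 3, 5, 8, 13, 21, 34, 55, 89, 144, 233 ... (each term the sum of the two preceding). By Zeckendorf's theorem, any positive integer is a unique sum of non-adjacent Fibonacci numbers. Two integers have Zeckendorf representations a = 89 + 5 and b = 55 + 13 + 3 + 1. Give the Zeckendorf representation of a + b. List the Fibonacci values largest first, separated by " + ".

144 + 21 + 1

The two numbers are 94 and 72, so their sum is 166.
Repeatedly subtract the largest Fibonacci number that fits:
166: greatest Fibonacci not exceeding it is 144, leaving 22
22: greatest Fibonacci not exceeding it is 21, leaving 1
1: greatest Fibonacci not exceeding it is 1, leaving 0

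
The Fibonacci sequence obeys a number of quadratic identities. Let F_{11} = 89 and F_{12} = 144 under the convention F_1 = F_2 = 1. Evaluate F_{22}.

By the doubling identity F_{2k} = F_k(2F_{k+1} − F_k): F_{22} = 89·(2·144 − 89) = 89·199 = 17711.

17711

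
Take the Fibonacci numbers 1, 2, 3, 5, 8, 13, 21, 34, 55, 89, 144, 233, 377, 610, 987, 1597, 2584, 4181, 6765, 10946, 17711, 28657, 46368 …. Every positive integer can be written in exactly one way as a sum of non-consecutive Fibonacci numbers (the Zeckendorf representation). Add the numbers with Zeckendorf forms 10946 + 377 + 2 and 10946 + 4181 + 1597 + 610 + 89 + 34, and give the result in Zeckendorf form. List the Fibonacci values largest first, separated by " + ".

28657 + 89 + 34 + 2

The two numbers are 11325 and 17457, so their sum is 28782.
28782 − 28657 = 125
125 − 89 = 36
36 − 34 = 2
2 − 2 = 0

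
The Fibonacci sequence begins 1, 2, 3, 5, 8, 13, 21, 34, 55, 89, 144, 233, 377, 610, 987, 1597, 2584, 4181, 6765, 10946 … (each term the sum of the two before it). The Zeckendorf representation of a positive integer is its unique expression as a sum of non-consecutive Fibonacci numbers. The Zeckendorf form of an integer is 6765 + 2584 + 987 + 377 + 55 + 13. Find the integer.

6765 + 2584 + 987 + 377 + 55 + 13 = 10781.

10781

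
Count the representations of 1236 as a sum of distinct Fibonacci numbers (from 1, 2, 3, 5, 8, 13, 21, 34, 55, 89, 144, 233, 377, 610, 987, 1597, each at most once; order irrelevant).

Each representation comes from the Zeckendorf form by replacing some F_k with F_{k−1} + F_{k−2} where possible.
1236 = 987+233+13+3 = 987+233+13+2+1 = 987+233+8+5+3 = 987+144+89+13+3 = … (24 more), for 28 in all.

28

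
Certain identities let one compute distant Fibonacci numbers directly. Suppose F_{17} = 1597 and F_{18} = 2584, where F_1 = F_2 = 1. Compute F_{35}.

By F_{2k+1} = F_k² + F_{k+1}²: F_{35} = 1597² + 2584² = 2550409 + 6677056 = 9227465.

9227465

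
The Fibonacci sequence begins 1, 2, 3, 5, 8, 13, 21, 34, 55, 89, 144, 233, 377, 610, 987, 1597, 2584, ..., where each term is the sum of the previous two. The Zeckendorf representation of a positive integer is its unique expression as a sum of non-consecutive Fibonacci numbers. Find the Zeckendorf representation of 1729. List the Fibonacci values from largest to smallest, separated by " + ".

1597 + 89 + 34 + 8 + 1

1597 ≤ 1729 < 2584, so take 1597; remainder 132
89 ≤ 132 < 144, so take 89; remainder 43
34 ≤ 43 < 55, so take 34; remainder 9
8 ≤ 9 < 13, so take 8; remainder 1
1 ≤ 1 < 2, so take 1; remainder 0
So 1729 = 1597 + 89 + 34 + 8 + 1, with no two terms consecutive in the sequence.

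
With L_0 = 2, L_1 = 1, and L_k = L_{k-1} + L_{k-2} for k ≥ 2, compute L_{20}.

Iterating the recurrence up to L_{13} = 521 and L_{12} = 322:
L_{14} = L_{13} + L_{12} = 521 + 322 = 843
L_{15} = L_{14} + L_{13} = 843 + 521 = 1364
L_{16} = L_{15} + L_{14} = 1364 + 843 = 2207
L_{17} = L_{16} + L_{15} = 2207 + 1364 = 3571
L_{18} = L_{17} + L_{16} = 3571 + 2207 = 5778
L_{19} = L_{18} + L_{17} = 5778 + 3571 = 9349
L_{20} = L_{19} + L_{18} = 9349 + 5778 = 15127

15127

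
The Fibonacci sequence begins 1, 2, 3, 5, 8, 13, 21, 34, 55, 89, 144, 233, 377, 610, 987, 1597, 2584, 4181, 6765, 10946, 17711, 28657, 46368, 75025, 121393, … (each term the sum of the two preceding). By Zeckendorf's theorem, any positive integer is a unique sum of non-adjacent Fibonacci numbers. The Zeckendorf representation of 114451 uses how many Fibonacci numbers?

114451: greatest Fibonacci not exceeding it is 75025, leaving 39426
39426: greatest Fibonacci not exceeding it is 28657, leaving 10769
10769: greatest Fibonacci not exceeding it is 6765, leaving 4004
4004: greatest Fibonacci not exceeding it is 2584, leaving 1420
1420: greatest Fibonacci not exceeding it is 987, leaving 433
433: greatest Fibonacci not exceeding it is 377, leaving 56
56: greatest Fibonacci not exceeding it is 55, leaving 1
1: greatest Fibonacci not exceeding it is 1, leaving 0
114451 = 75025 + 28657 + 6765 + 2584 + 987 + 377 + 55 + 1, which has 8 terms.

8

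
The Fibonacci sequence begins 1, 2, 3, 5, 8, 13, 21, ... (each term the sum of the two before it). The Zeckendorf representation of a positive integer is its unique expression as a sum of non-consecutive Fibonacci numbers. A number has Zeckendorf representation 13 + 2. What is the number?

15

13 + 2 = 15.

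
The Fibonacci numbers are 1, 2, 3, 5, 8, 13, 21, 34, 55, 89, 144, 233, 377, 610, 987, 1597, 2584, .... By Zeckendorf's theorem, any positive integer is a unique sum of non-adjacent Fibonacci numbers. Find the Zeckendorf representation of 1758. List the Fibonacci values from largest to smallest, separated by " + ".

Repeatedly subtract the largest Fibonacci number that fits:
take 1597 (≤ 1758); 1758 − 1597 = 161
take 144 (≤ 161); 161 − 144 = 17
take 13 (≤ 17); 17 − 13 = 4
take 3 (≤ 4); 4 − 3 = 1
take 1 (≤ 1); 1 − 1 = 0
So 1758 = 1597 + 144 + 13 + 3 + 1, with no two terms consecutive in the sequence.

1597 + 144 + 13 + 3 + 1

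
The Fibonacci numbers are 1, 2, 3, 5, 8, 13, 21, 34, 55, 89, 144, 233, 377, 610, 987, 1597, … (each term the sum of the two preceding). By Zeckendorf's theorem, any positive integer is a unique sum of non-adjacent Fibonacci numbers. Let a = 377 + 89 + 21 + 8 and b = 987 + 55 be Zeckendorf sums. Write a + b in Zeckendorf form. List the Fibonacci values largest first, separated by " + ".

987 + 377 + 144 + 21 + 8

The two numbers are 495 and 1042, so their sum is 1537.
subtract 987 from 1537: 550 remains
subtract 377 from 550: 173 remains
subtract 144 from 173: 29 remains
subtract 21 from 29: 8 remains
subtract 8 from 8: 0 remains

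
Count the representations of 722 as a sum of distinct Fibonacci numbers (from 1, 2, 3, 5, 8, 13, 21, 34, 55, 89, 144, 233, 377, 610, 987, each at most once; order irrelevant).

15

Starting from the Zeckendorf form and repeatedly splitting a term F_k into F_{k−1} + F_{k−2} (when neither is already used) reaches every representation.
722 = 610+89+21+2 = 610+89+13+8+2 = 610+55+34+21+2 = 377+233+89+21+2 = 610+89+13+5+3+2 = … (10 more), for 15 in all.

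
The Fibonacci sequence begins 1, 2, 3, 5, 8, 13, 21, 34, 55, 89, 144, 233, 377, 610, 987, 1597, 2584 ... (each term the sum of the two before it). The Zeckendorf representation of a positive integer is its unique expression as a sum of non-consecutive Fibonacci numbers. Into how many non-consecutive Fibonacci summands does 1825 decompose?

5

largest Fibonacci ≤ 1825 is 1597; 1825 − 1597 = 228
largest Fibonacci ≤ 228 is 144; 228 − 144 = 84
largest Fibonacci ≤ 84 is 55; 84 − 55 = 29
largest Fibonacci ≤ 29 is 21; 29 − 21 = 8
largest Fibonacci ≤ 8 is 8; 8 − 8 = 0
1825 = 1597 + 144 + 55 + 21 + 8, which has 5 terms.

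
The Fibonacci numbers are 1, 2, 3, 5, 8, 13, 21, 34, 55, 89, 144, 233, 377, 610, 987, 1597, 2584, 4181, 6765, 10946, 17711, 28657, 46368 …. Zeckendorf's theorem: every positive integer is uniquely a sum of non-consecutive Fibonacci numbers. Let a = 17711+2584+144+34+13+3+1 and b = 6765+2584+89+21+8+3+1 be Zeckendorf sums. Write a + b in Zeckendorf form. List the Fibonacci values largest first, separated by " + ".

The two numbers are 20490 and 9471, so their sum is 29961.
Repeatedly subtract the largest Fibonacci number that fits:
take 28657 (≤ 29961); 29961 − 28657 = 1304
take 987 (≤ 1304); 1304 − 987 = 317
take 233 (≤ 317); 317 − 233 = 84
take 55 (≤ 84); 84 − 55 = 29
take 21 (≤ 29); 29 − 21 = 8
take 8 (≤ 8); 8 − 8 = 0

28657 + 987 + 233 + 55 + 21 + 8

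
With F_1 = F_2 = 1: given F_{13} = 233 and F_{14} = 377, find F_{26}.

121393

By the doubling identity F_{2k} = F_k(2F_{k+1} − F_k): F_{26} = 233·(2·377 − 233) = 233·521 = 121393.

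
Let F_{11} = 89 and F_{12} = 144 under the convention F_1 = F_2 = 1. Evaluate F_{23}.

28657

By F_{2k+1} = F_k² + F_{k+1}²: F_{23} = 89² + 144² = 7921 + 20736 = 28657.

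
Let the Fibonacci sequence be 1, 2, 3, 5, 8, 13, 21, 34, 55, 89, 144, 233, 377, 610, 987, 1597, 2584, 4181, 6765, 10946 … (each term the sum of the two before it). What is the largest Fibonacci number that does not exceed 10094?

6765 ≤ 10094 < 10946, so the largest Fibonacci number not exceeding 10094 is 6765.

6765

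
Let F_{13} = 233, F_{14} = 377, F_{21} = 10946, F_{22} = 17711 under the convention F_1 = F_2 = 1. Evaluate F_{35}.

9227465

By the addition formula F_{m+n} = F_m F_{n+1} + F_{m−1} F_n with m=22, n=13: F_{35} = 17711·377 + 10946·233 = 6677047 + 2550418 = 9227465.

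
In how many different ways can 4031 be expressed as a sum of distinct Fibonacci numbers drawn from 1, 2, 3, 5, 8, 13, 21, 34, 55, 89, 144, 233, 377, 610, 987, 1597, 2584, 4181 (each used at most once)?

15

4031 = 2584+987+377+55+21+5+2 = 2584+987+377+55+13+8+5+2 = 2584+987+233+144+55+21+5+2 = … (12 more), for 15 in all.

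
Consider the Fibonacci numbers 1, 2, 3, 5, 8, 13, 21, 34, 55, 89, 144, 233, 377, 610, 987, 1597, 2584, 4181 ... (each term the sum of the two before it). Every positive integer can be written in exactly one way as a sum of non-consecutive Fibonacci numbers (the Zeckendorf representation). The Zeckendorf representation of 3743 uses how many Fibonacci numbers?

6

Repeatedly subtract the largest Fibonacci number that fits:
2584 ≤ 3743 < 4181, so take 2584; remainder 1159
987 ≤ 1159 < 1597, so take 987; remainder 172
144 ≤ 172 < 233, so take 144; remainder 28
21 ≤ 28 < 34, so take 21; remainder 7
5 ≤ 7 < 8, so take 5; remainder 2
2 ≤ 2 < 3, so take 2; remainder 0
3743 = 2584 + 987 + 144 + 21 + 5 + 2, which has 6 terms.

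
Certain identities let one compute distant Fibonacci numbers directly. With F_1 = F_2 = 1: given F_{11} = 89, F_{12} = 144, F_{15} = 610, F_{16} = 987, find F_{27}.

By the addition formula F_{m+n} = F_m F_{n+1} + F_{m−1} F_n with m=16, n=11: F_{27} = 987·144 + 610·89 = 142128 + 54290 = 196418.

196418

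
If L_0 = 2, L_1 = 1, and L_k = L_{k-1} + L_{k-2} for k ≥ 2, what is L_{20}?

Iterating the recurrence up to L_{14} = 843 and L_{13} = 521:
L_{15} = L_{14} + L_{13} = 843 + 521 = 1364
L_{16} = L_{15} + L_{14} = 1364 + 843 = 2207
L_{17} = L_{16} + L_{15} = 2207 + 1364 = 3571
L_{18} = L_{17} + L_{16} = 3571 + 2207 = 5778
L_{19} = L_{18} + L_{17} = 5778 + 3571 = 9349
L_{20} = L_{19} + L_{18} = 9349 + 5778 = 15127

15127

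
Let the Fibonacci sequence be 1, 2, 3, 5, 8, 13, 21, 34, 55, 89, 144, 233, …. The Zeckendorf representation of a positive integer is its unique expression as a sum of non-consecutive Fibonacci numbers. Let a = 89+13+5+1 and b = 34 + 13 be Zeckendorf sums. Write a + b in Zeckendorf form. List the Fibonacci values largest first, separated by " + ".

144 + 8 + 3

The two numbers are 108 and 47, so their sum is 155.
Repeatedly subtract the largest Fibonacci number that fits:
155: greatest Fibonacci not exceeding it is 144, leaving 11
11: greatest Fibonacci not exceeding it is 8, leaving 3
3: greatest Fibonacci not exceeding it is 3, leaving 0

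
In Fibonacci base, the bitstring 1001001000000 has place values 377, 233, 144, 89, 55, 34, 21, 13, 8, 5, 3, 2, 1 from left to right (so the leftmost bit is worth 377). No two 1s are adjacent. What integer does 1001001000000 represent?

Summing the place values of the 1 bits: 377 + 89 + 21 = 487.

487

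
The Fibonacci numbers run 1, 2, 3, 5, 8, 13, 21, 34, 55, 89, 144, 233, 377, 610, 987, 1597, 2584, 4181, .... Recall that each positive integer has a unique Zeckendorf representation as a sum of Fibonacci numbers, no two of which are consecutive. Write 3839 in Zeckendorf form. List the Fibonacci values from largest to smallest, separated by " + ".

subtract 2584 from 3839: 1255 remains
subtract 987 from 1255: 268 remains
subtract 233 from 268: 35 remains
subtract 34 from 35: 1 remains
subtract 1 from 1: 0 remains
So 3839 = 2584 + 987 + 233 + 34 + 1, with no two terms consecutive in the sequence.

2584 + 987 + 233 + 34 + 1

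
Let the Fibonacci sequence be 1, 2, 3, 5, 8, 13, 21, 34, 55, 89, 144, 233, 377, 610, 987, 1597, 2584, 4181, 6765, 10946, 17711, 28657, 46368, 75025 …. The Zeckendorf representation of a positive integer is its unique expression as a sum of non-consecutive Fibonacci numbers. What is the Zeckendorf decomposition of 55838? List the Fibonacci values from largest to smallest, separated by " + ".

46368 + 6765 + 2584 + 89 + 21 + 8 + 3

46368 ≤ 55838 < 75025, so take 46368; remainder 9470
6765 ≤ 9470 < 10946, so take 6765; remainder 2705
2584 ≤ 2705 < 4181, so take 2584; remainder 121
89 ≤ 121 < 144, so take 89; remainder 32
21 ≤ 32 < 34, so take 21; remainder 11
8 ≤ 11 < 13, so take 8; remainder 3
3 ≤ 3 < 5, so take 3; remainder 0
So 55838 = 46368 + 6765 + 2584 + 89 + 21 + 8 + 3, with no two terms consecutive in the sequence.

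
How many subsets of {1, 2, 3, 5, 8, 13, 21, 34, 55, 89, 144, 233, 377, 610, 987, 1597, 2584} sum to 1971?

1971 = 1597+233+89+34+13+5 = 1597+233+89+34+13+3+2 = 987+610+233+89+34+13+5 = … (10 more), for 13 in all.

13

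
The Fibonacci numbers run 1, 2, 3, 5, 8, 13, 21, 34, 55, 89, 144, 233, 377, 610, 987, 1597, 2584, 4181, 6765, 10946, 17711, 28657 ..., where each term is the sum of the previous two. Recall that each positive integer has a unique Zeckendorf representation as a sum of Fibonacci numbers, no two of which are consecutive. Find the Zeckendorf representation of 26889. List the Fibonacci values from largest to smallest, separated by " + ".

largest Fibonacci ≤ 26889 is 17711; 26889 − 17711 = 9178
largest Fibonacci ≤ 9178 is 6765; 9178 − 6765 = 2413
largest Fibonacci ≤ 2413 is 1597; 2413 − 1597 = 816
largest Fibonacci ≤ 816 is 610; 816 − 610 = 206
largest Fibonacci ≤ 206 is 144; 206 − 144 = 62
largest Fibonacci ≤ 62 is 55; 62 − 55 = 7
largest Fibonacci ≤ 7 is 5; 7 − 5 = 2
largest Fibonacci ≤ 2 is 2; 2 − 2 = 0
So 26889 = 17711 + 6765 + 1597 + 610 + 144 + 55 + 5 + 2, with no two terms consecutive in the sequence.

17711 + 6765 + 1597 + 610 + 144 + 55 + 5 + 2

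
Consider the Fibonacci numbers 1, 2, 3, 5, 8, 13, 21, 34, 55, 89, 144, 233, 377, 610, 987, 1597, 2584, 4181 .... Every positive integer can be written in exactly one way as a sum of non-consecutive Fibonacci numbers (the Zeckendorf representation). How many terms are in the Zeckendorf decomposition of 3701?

6

Repeatedly subtract the largest Fibonacci number that fits:
take 2584 (≤ 3701); 3701 − 2584 = 1117
take 987 (≤ 1117); 1117 − 987 = 130
take 89 (≤ 130); 130 − 89 = 41
take 34 (≤ 41); 41 − 34 = 7
take 5 (≤ 7); 7 − 5 = 2
take 2 (≤ 2); 2 − 2 = 0
3701 = 2584 + 987 + 89 + 34 + 5 + 2, which has 6 terms.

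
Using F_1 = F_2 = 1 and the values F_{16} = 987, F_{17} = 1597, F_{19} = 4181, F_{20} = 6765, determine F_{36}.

By the addition formula F_{m+n} = F_m F_{n+1} + F_{m−1} F_n with m=17, n=19: F_{36} = 1597·6765 + 987·4181 = 10803705 + 4126647 = 14930352.

14930352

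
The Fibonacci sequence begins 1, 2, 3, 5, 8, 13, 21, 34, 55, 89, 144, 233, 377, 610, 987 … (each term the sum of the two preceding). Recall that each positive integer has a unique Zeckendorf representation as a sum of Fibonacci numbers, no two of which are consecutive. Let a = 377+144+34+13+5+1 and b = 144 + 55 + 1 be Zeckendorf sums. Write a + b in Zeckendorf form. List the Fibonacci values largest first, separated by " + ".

The two numbers are 574 and 200, so their sum is 774.
largest Fibonacci ≤ 774 is 610; 774 − 610 = 164
largest Fibonacci ≤ 164 is 144; 164 − 144 = 20
largest Fibonacci ≤ 20 is 13; 20 − 13 = 7
largest Fibonacci ≤ 7 is 5; 7 − 5 = 2
largest Fibonacci ≤ 2 is 2; 2 − 2 = 0

610 + 144 + 13 + 5 + 2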